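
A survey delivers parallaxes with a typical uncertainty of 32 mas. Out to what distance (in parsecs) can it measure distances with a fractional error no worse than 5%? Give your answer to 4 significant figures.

σ_d/d = σ_p/p, so the condition is σ_p/p ≤ 0.05, i.e. p ≥ σ_p/0.05.
p_min = 32/0.05 = 640 mas = 0.64 arcsec.
d_max = 1/p_min = 1/0.64 = 1.5625 pc.

1.563 pc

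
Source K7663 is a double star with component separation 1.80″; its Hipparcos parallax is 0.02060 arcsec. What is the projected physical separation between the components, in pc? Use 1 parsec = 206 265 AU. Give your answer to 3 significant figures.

d = 1/p = 1/0.02060″ = 48.544 pc.
At distance d (pc), an angle of θ arcsec spans θ·d AU: s = 1.80 × 48.544 = 87.379 AU.
= 87.379 / 206265 = 0.00042362 pc.

0.000424 pc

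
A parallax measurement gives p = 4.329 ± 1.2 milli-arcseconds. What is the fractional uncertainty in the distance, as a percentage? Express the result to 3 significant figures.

27.7%

For d = 1/p, |σ_d/d| = |σ_p/p|.
σ_p/p = 1.2 / 4.329 = 0.2772 = 27.72%.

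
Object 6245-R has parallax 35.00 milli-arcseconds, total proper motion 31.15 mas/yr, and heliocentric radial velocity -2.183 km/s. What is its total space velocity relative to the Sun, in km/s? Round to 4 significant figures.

4.750 km/s

d = 1/p = 1/0.03500″ = 28.571 pc.
μ = 31.15 mas/yr = 0.03115 ″/yr.
v_t = 4.740 μ d = 4.740 × 0.03115 × 28.571 = 4.2185 km/s.
v = √(v_r² + v_t²) = √((-2.183)² + 4.2185²) = √22.5612 = 4.7499 km/s.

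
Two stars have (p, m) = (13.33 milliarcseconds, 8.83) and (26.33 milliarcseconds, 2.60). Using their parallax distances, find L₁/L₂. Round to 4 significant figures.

d₁ = 1/p₁ = 1/0.01333″ = 75.019 pc; d₂ = 1/p₂ = 1/0.02633″ = 37.979 pc.
M₁ = m₁ − 5 log₁₀ d₁ + 5 = 8.83 − 9.3759 + 5 = 4.4541.
M₂ = 2.60 − 7.8977 + 5 = -0.2977.
L₁/L₂ = 10^(0.4(M₂ − M₁)) = 10^(0.4 × (-4.7518)) = 10^(-1.90072) = 0.012568.

L₁/L₂ = 0.01257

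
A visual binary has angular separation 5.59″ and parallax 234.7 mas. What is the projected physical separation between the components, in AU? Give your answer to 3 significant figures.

d = 1/p = 1/0.2347″ = 4.2608 pc.
At distance d (pc), an angle of θ arcsec spans θ·d AU: s = 5.59 × 4.2608 = 23.818 AU.

23.8 AU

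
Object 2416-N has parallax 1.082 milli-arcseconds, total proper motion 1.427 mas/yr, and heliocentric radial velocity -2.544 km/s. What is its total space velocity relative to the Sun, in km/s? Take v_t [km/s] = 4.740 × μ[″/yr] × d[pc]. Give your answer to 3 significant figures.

d = 1/p = 1/0.001082″ = 924.21 pc.
μ = 1.427 mas/yr = 0.001427 ″/yr.
v_t = 4.740 μ d = 4.740 × 0.001427 × 924.21 = 6.2513 km/s.
v = √(v_r² + v_t²) = √((-2.544)² + 6.2513²) = √45.5507 = 6.7491 km/s.

6.75 km/s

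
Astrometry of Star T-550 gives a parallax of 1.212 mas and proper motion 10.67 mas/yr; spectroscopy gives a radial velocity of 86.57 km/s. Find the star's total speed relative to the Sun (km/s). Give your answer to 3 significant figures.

d = 1/p = 1/0.001212″ = 825.08 pc.
μ = 10.67 mas/yr = 0.01067 ″/yr.
v_t = 4.740 μ d = 4.740 × 0.01067 × 825.08 = 41.729 km/s.
v = √(v_r² + v_t²) = √(86.57² + 41.729²) = √9235.67 = 96.102 km/s.

96.1 km/s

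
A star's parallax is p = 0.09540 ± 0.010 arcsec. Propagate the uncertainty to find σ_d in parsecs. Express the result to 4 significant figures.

1.099 pc

d = 1/p, so σ_d = σ_p / p².
σ_d = 0.0100 / (0.09540)² = 0.0100 / 0.0091012 = 1.0988 pc.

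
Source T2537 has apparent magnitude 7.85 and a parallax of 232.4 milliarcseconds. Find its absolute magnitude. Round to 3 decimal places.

d = 1/p = 1/0.2324″ = 4.3029 pc.
m − M = 5 log₁₀(4.3029) − 5 = 3.1688 − 5 = -1.8312.
M = m − (m − M) = 7.85 − (-1.8312) = 9.681.

M = 9.681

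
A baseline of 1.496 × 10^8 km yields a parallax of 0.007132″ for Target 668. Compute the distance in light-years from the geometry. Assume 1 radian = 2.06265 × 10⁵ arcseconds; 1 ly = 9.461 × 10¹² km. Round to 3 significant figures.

457 ly

θ = 0.007132″ = 0.007132/206265 = 3.4577 × 10^-8 rad.
d = B/θ = (1.496 × 10^8) / (3.4577 × 10^-8) = 4.3266 × 10^15 km = (4.3266 × 10^15) / (9.461 × 10^12) ly = 457.31 ly.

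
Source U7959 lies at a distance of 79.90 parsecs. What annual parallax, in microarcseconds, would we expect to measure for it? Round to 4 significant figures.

12520 μas

p = 1/d = 1/79.9 = 0.012516 arcsec.
= 0.012516 × 10⁶ = 12516 μas.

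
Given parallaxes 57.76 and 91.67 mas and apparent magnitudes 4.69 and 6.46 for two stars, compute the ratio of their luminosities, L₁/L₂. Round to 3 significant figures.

L₁/L₂ = 12.9

d₁ = 1/p₁ = 1/0.05776″ = 17.313 pc; d₂ = 1/p₂ = 1/0.09167″ = 10.909 pc.
M₁ = m₁ − 5 log₁₀ d₁ + 5 = 4.69 − 6.1919 + 5 = 3.4981.
M₂ = 6.46 − 5.1889 + 5 = 6.2711.
L₁/L₂ = 10^(0.4(M₂ − M₁)) = 10^(0.4 × 2.7730) = 10^1.10920 = 12.859.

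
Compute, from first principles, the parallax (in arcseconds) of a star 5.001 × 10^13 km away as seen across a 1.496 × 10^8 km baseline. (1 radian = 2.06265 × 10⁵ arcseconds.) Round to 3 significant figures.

0.617 arcsec

θ ≈ B/d = (1.496 × 10^8) / (5.001 × 10^13) = 2.9914 × 10^-6 rad.
In arcseconds: 2.9914 × 10^-6 × 206265 = 0.61702″.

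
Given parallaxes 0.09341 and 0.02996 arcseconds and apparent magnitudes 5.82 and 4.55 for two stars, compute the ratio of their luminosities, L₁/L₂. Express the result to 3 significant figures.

L₁/L₂ = 0.0319

d₁ = 1/p₁ = 1/0.09341″ = 10.705 pc; d₂ = 1/p₂ = 1/0.02996″ = 33.378 pc.
M₁ = m₁ − 5 log₁₀ d₁ + 5 = 5.82 − 5.1479 + 5 = 5.6721.
M₂ = 4.55 − 7.6173 + 5 = 1.9327.
L₁/L₂ = 10^(0.4(M₂ − M₁)) = 10^(0.4 × (-3.7394)) = 10^(-1.49576) = 0.031933.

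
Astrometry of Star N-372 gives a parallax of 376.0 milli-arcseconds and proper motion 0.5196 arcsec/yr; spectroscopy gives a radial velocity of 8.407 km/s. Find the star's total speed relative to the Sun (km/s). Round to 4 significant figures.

d = 1/p = 1/0.3760″ = 2.6596 pc.
v_t = 4.740 μ d = 4.740 × 0.5196 × 2.6596 = 6.5503 km/s.
v = √(v_r² + v_t²) = √(8.407² + 6.5503²) = √113.584 = 10.658 km/s.

10.66 km/s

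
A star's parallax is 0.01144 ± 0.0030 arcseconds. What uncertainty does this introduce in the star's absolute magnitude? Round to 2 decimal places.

σ_M = 0.57 mag

M = m − 5 log₁₀ d + 5 = m + 5 log₁₀ p + 5, so ∂M/∂p = 5/(p ln 10).
σ_M = (5/ln 10) · (σ_p/p) = 2.1715 × 0.0030/0.01144 = 2.1715 × 0.26224 = 0.56945.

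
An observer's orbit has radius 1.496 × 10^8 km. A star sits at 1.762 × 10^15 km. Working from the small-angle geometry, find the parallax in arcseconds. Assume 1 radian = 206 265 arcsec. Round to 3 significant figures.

0.0175 arcsec

θ ≈ B/d = (1.496 × 10^8) / (1.762 × 10^15) = 8.4904 × 10^-8 rad.
In arcseconds: 8.4904 × 10^-8 × 206265 = 0.017513″.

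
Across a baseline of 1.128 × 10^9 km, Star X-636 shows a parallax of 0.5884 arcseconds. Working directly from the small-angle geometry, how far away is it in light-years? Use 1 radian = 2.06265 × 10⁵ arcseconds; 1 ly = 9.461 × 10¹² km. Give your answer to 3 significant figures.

θ = 0.5884″ = 0.5884/206265 = 2.8526 × 10^-6 rad.
d = B/θ = (1.128 × 10^9) / (2.8526 × 10^-6) = 3.9543 × 10^14 km = (3.9543 × 10^14) / (9.461 × 10^12) ly = 41.796 ly.

41.8 ly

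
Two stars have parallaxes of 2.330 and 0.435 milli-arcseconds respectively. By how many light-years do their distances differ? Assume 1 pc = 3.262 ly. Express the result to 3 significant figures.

6100 ly

d_A = 1/0.002330″ = 429.18 pc; d_B = 1/0.0004350″ = 2298.9 pc.
|d_B − d_A| = |2298.9 − 429.18| = 1869.7 pc = 1869.7 × 3.262 ly = 6099 ly.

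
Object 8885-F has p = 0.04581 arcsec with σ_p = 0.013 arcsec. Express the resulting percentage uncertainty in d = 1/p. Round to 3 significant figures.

For d = 1/p, |σ_d/d| = |σ_p/p|.
σ_p/p = 0.013 / 0.04581 = 0.28378 = 28.378%.

28.4%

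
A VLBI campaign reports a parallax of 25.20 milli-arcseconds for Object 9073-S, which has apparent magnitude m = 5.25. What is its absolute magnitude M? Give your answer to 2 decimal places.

d = 1/p = 1/0.02520″ = 39.683 pc.
m − M = 5 log₁₀(39.683) − 5 = 7.9930 − 5 = 2.9930.
M = m − (m − M) = 5.25 − 2.9930 = 2.26.

M = 2.26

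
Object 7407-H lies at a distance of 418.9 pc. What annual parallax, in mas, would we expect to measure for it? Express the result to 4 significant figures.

2.387 mas

p = 1/d = 1/418.9 = 0.0023872 arcsec.
= 0.0023872 × 1000 = 2.3872 mas.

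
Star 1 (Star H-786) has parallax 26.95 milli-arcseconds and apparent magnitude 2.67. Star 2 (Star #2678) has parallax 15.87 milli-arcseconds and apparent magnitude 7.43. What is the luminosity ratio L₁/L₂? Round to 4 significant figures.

d₁ = 1/p₁ = 1/0.02695″ = 37.106 pc; d₂ = 1/p₂ = 1/0.01587″ = 63.012 pc.
M₁ = m₁ − 5 log₁₀ d₁ + 5 = 2.67 − 7.8472 + 5 = -0.1772.
M₂ = 7.43 − 8.9971 + 5 = 3.4329.
L₁/L₂ = 10^(0.4(M₂ − M₁)) = 10^(0.4 × 3.6101) = 10^1.44404 = 27.8.

L₁/L₂ = 27.80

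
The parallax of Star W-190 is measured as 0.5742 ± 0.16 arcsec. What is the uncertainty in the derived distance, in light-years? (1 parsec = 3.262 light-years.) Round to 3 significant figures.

1.58 ly

d = 1/p, so σ_d = σ_p / p².
σ_d = 0.160 / (0.5742)² = 0.160 / 0.32971 = 0.48527 pc = 0.48527 × 3.262 ly = 1.583 ly.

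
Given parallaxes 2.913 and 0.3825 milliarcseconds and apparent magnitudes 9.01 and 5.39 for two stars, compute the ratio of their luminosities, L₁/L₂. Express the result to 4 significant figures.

L₁/L₂ = 0.0006146

d₁ = 1/p₁ = 1/0.002913″ = 343.29 pc; d₂ = 1/p₂ = 1/0.0003825″ = 2614.4 pc.
M₁ = m₁ − 5 log₁₀ d₁ + 5 = 9.01 − 12.6783 + 5 = 1.3317.
M₂ = 5.39 − 17.0869 + 5 = -6.6969.
L₁/L₂ = 10^(0.4(M₂ − M₁)) = 10^(0.4 × (-8.0286)) = 10^(-3.21144) = 0.00061455.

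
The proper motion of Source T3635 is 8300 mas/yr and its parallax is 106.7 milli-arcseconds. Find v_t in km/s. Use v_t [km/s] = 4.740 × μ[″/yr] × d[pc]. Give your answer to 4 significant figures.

368.7 km/s

d = 1/p = 1/0.1067″ = 9.3721 pc.
μ = 8300 mas/yr = 8.30 ″/yr.
v_t = 4.74 × μ × d = 4.74 × 8.30 × 9.3721 = 368.72 km/s.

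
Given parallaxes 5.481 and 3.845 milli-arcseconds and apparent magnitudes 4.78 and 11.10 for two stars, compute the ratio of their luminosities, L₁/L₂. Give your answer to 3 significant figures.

L₁/L₂ = 166

d₁ = 1/p₁ = 1/0.005481″ = 182.45 pc; d₂ = 1/p₂ = 1/0.003845″ = 260.08 pc.
M₁ = m₁ − 5 log₁₀ d₁ + 5 = 4.78 − 11.3057 + 5 = -1.5257.
M₂ = 11.10 − 12.0755 + 5 = 4.0245.
L₁/L₂ = 10^(0.4(M₂ − M₁)) = 10^(0.4 × 5.5502) = 10^2.22008 = 165.99.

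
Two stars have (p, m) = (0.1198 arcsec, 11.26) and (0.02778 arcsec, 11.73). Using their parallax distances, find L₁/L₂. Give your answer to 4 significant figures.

d₁ = 1/p₁ = 1/0.1198″ = 8.3472 pc; d₂ = 1/p₂ = 1/0.02778″ = 35.997 pc.
M₁ = m₁ − 5 log₁₀ d₁ + 5 = 11.26 − 4.6077 + 5 = 11.6523.
M₂ = 11.73 − 7.7813 + 5 = 8.9487.
L₁/L₂ = 10^(0.4(M₂ − M₁)) = 10^(0.4 × (-2.7036)) = 10^(-1.08144) = 0.082901.

L₁/L₂ = 0.08290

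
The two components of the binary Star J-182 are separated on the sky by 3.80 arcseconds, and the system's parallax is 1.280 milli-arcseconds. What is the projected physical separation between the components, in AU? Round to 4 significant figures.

d = 1/p = 1/0.001280″ = 781.25 pc.
At distance d (pc), an angle of θ arcsec spans θ·d AU: s = 3.80 × 781.25 = 2968.8 AU.

2969 AU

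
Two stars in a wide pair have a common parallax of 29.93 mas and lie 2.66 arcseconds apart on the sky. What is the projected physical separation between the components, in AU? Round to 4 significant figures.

d = 1/p = 1/0.02993″ = 33.411 pc.
At distance d (pc), an angle of θ arcsec spans θ·d AU: s = 2.66 × 33.411 = 88.873 AU.

88.87 AU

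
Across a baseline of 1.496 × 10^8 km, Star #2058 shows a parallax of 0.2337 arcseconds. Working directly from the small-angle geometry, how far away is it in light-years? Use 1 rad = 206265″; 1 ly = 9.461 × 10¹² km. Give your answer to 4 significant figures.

13.96 ly

θ = 0.2337″ = 0.2337/206265 = 1.1330 × 10^-6 rad.
d = B/θ = (1.496 × 10^8) / (1.1330 × 10^-6) = 1.3204 × 10^14 km = (1.3204 × 10^14) / (9.461 × 10^12) ly = 13.956 ly.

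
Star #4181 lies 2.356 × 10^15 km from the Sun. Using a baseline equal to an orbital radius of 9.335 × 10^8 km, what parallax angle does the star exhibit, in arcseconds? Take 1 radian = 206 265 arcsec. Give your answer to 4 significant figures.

θ ≈ B/d = (9.335 × 10^8) / (2.356 × 10^15) = 3.9622 × 10^-7 rad.
In arcseconds: 3.9622 × 10^-7 × 206265 = 0.081726″.

0.08173 arcsec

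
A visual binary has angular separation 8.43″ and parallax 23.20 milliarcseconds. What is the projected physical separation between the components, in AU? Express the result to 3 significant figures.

d = 1/p = 1/0.02320″ = 43.103 pc.
At distance d (pc), an angle of θ arcsec spans θ·d AU: s = 8.43 × 43.103 = 363.36 AU.

363 AU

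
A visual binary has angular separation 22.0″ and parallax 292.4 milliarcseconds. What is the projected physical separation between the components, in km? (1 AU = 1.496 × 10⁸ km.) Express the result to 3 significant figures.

d = 1/p = 1/0.2924″ = 3.42 pc.
At distance d (pc), an angle of θ arcsec spans θ·d AU: s = 22.0 × 3.42 = 75.24 AU.
= 75.24 × 1.496 × 10⁸ km = 1.1256 × 10^10 km.

1.13 × 10^10 km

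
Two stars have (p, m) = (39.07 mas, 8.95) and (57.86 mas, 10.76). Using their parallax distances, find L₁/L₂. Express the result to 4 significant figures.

L₁/L₂ = 11.62

d₁ = 1/p₁ = 1/0.03907″ = 25.595 pc; d₂ = 1/p₂ = 1/0.05786″ = 17.283 pc.
M₁ = m₁ − 5 log₁₀ d₁ + 5 = 8.95 − 7.0408 + 5 = 6.9092.
M₂ = 10.76 − 6.1881 + 5 = 9.5719.
L₁/L₂ = 10^(0.4(M₂ − M₁)) = 10^(0.4 × 2.6627) = 10^1.06508 = 11.617.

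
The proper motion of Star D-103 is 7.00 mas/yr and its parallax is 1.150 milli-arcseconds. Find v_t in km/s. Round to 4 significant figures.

d = 1/p = 1/0.001150″ = 869.57 pc.
μ = 7.00 mas/yr = 0.00700 ″/yr.
v_t = 4.74 × μ × d = 4.74 × 0.00700 × 869.57 = 28.852 km/s.

28.85 km/s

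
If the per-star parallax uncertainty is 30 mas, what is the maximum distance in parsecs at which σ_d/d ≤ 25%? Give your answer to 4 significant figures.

σ_d/d = σ_p/p, so the condition is σ_p/p ≤ 0.25, i.e. p ≥ σ_p/0.25.
p_min = 30/0.25 = 120 mas = 0.12 arcsec.
d_max = 1/p_min = 1/0.12 = 8.3333 pc.

8.333 pc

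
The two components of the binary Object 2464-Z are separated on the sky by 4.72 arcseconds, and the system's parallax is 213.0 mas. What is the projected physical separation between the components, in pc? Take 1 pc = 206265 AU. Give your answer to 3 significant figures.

0.000107 pc

d = 1/p = 1/0.2130″ = 4.6948 pc.
At distance d (pc), an angle of θ arcsec spans θ·d AU: s = 4.72 × 4.6948 = 22.159 AU.
= 22.159 / 206265 = 0.00010743 pc.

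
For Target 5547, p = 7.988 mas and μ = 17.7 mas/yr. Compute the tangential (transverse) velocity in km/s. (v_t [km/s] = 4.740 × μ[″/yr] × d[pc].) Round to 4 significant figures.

d = 1/p = 1/0.007988″ = 125.19 pc.
μ = 17.7 mas/yr = 0.0177 ″/yr.
v_t = 4.74 × μ × d = 4.74 × 0.0177 × 125.19 = 10.503 km/s.

10.50 km/s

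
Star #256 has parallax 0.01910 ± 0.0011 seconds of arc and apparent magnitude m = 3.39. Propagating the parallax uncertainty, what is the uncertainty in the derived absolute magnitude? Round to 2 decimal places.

M = m − 5 log₁₀ d + 5 = m + 5 log₁₀ p + 5, so ∂M/∂p = 5/(p ln 10).
σ_M = (5/ln 10) · (σ_p/p) = 2.1715 × 0.0011/0.01910 = 2.1715 × 0.057592 = 0.12506.

σ_M = 0.13 mag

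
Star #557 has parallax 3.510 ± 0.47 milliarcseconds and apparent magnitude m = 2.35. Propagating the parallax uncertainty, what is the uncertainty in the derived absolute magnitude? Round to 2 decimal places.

M = m − 5 log₁₀ d + 5 = m + 5 log₁₀ p + 5, so ∂M/∂p = 5/(p ln 10).
σ_M = (5/ln 10) · (σ_p/p) = 2.1715 × 0.47/3.510 = 2.1715 × 0.1339 = 0.29076.

σ_M = 0.29 mag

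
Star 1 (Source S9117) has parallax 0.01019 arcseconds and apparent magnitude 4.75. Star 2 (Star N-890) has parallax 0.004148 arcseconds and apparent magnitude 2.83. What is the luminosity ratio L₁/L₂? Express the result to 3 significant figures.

d₁ = 1/p₁ = 1/0.01019″ = 98.135 pc; d₂ = 1/p₂ = 1/0.004148″ = 241.08 pc.
M₁ = m₁ − 5 log₁₀ d₁ + 5 = 4.75 − 9.9591 + 5 = -0.2091.
M₂ = 2.83 − 11.9108 + 5 = -4.0808.
L₁/L₂ = 10^(0.4(M₂ − M₁)) = 10^(0.4 × (-3.8717)) = 10^(-1.54868) = 0.02827.

L₁/L₂ = 0.0283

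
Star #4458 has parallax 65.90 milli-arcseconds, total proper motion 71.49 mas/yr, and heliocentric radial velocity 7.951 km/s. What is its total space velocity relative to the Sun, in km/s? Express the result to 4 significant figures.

d = 1/p = 1/0.06590″ = 15.175 pc.
μ = 71.49 mas/yr = 0.07149 ″/yr.
v_t = 4.740 μ d = 4.740 × 0.07149 × 15.175 = 5.1422 km/s.
v = √(v_r² + v_t²) = √(7.951² + 5.1422²) = √89.6606 = 9.4689 km/s.

9.469 km/s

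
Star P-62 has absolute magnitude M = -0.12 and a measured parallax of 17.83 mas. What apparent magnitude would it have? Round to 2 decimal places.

d = 1/p = 1/0.01783″ = 56.085 pc.
m − M = 5 log₁₀ d − 5 = 5 log₁₀(56.085) − 5 = 8.7442 − 5 = 3.7442.
m = M + (m − M) = -0.12 + 3.7442 = 3.62.

m = 3.62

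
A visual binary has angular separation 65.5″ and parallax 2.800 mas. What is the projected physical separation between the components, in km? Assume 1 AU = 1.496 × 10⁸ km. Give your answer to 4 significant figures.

3.500 × 10^12 km

d = 1/p = 1/0.002800″ = 357.14 pc.
At distance d (pc), an angle of θ arcsec spans θ·d AU: s = 65.5 × 357.14 = 23393 AU.
= 23393 × 1.496 × 10⁸ km = 3.4996 × 10^12 km.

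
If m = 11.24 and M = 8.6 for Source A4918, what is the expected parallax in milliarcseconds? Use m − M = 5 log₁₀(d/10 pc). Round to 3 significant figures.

m − M = 11.24 − 8.6 = 2.64.
d = 10^((m−M)/5 + 1) = 10^1.528 = 33.729 pc.
p = 1/d = 1/33.729 = 0.029648 arcsec = 29.648 mas.

29.6 mas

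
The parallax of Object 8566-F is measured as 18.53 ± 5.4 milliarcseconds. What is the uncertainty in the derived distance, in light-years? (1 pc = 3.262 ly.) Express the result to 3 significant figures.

51.3 ly

d = 1/p, so σ_d = σ_p / p².
σ_d = 0.00540 / (0.01853)² = 0.00540 / 0.00034336 = 15.727 pc = 15.727 × 3.262 ly = 51.301 ly.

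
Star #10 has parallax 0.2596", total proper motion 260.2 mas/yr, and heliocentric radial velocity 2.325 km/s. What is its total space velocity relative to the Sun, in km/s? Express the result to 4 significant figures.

5.289 km/s

d = 1/p = 1/0.2596″ = 3.8521 pc.
μ = 260.2 mas/yr = 0.2602 ″/yr.
v_t = 4.740 μ d = 4.740 × 0.2602 × 3.8521 = 4.751 km/s.
v = √(v_r² + v_t²) = √(2.325² + 4.751²) = √27.9776 = 5.2894 km/s.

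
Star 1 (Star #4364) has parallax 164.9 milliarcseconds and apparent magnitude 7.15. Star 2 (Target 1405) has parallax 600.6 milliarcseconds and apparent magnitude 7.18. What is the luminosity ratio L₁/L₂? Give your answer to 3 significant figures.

d₁ = 1/p₁ = 1/0.1649″ = 6.0643 pc; d₂ = 1/p₂ = 1/0.6006″ = 1.665 pc.
M₁ = m₁ − 5 log₁₀ d₁ + 5 = 7.15 − 3.9139 + 5 = 8.2361.
M₂ = 7.18 − 1.1071 + 5 = 11.0729.
L₁/L₂ = 10^(0.4(M₂ − M₁)) = 10^(0.4 × 2.8368) = 10^1.13472 = 13.637.

L₁/L₂ = 13.6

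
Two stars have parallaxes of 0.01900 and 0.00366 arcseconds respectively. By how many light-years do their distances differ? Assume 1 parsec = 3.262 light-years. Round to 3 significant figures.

720 ly

d_A = 1/0.01900″ = 52.632 pc; d_B = 1/0.003660″ = 273.22 pc.
|d_B − d_A| = |273.22 − 52.632| = 220.59 pc = 220.59 × 3.262 ly = 719.56 ly.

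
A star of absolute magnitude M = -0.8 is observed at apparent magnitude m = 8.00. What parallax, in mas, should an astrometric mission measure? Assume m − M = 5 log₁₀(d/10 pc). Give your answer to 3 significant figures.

m − M = 8.00 − (-0.8) = 8.80.
d = 10^((m−M)/5 + 1) = 10^2.760 = 575.44 pc.
p = 1/d = 1/575.44 = 0.0017378 arcsec = 1.7378 mas.

1.74 mas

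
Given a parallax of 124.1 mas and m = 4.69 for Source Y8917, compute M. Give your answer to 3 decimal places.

d = 1/p = 1/0.1241″ = 8.058 pc.
m − M = 5 log₁₀(8.058) − 5 = 4.5311 − 5 = -0.4689.
M = m − (m − M) = 4.69 − (-0.4689) = 5.159.

M = 5.159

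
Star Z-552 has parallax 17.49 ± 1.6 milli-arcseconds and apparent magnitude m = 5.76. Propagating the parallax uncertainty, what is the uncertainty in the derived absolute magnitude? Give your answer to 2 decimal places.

M = m − 5 log₁₀ d + 5 = m + 5 log₁₀ p + 5, so ∂M/∂p = 5/(p ln 10).
σ_M = (5/ln 10) · (σ_p/p) = 2.1715 × 1.6/17.49 = 2.1715 × 0.091481 = 0.19865.

σ_M = 0.20 mag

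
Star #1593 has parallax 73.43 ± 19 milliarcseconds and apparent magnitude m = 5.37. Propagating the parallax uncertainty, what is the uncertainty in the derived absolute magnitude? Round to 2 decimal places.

σ_M = 0.56 mag

M = m − 5 log₁₀ d + 5 = m + 5 log₁₀ p + 5, so ∂M/∂p = 5/(p ln 10).
σ_M = (5/ln 10) · (σ_p/p) = 2.1715 × 19/73.43 = 2.1715 × 0.25875 = 0.56188.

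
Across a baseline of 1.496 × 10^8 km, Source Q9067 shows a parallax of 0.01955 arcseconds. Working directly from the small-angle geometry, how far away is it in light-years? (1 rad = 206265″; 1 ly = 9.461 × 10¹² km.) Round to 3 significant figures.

θ = 0.01955″ = 0.01955/206265 = 9.4781 × 10^-8 rad.
d = B/θ = (1.496 × 10^8) / (9.4781 × 10^-8) = 1.5784 × 10^15 km = (1.5784 × 10^15) / (9.461 × 10^12) ly = 166.83 ly.

167 ly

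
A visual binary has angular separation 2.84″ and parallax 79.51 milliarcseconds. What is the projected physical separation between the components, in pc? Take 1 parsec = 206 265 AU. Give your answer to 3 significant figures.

d = 1/p = 1/0.07951″ = 12.577 pc.
At distance d (pc), an angle of θ arcsec spans θ·d AU: s = 2.84 × 12.577 = 35.719 AU.
= 35.719 / 206265 = 0.00017317 pc.

0.000173 pc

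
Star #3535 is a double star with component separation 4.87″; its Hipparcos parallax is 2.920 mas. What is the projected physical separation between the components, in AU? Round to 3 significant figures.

1670 AU

d = 1/p = 1/0.002920″ = 342.47 pc.
At distance d (pc), an angle of θ arcsec spans θ·d AU: s = 4.87 × 342.47 = 1667.8 AU.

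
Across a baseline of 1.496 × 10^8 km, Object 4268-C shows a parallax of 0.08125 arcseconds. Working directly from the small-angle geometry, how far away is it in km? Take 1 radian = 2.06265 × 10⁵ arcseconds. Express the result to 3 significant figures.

3.80 × 10^14 km

θ = 0.08125″ = 0.08125/206265 = 3.9391 × 10^-7 rad.
d = B/θ = (1.496 × 10^8) / (3.9391 × 10^-7) = 3.7978 × 10^14 km.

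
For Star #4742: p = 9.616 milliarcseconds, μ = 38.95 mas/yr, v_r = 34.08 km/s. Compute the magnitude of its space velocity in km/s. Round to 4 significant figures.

d = 1/p = 1/0.009616″ = 103.99 pc.
μ = 38.95 mas/yr = 0.03895 ″/yr.
v_t = 4.740 μ d = 4.740 × 0.03895 × 103.99 = 19.199 km/s.
v = √(v_r² + v_t²) = √(34.08² + 19.199²) = √1530.05 = 39.116 km/s.

39.12 km/s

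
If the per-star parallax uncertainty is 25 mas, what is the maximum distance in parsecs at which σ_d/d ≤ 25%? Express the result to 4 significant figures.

10.00 pc

σ_d/d = σ_p/p, so the condition is σ_p/p ≤ 0.25, i.e. p ≥ σ_p/0.25.
p_min = 25/0.25 = 100 mas = 0.1 arcsec.
d_max = 1/p_min = 1/0.1 = 10 pc.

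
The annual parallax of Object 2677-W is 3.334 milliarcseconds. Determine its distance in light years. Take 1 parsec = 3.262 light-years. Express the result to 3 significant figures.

p = 3.334 milliarcseconds = 0.003334 arcsec.
d = 1/p = 1/0.003334 = 299.94 pc.
In light-years: 299.94 × 3.262 = 978.4 ly.

978 light years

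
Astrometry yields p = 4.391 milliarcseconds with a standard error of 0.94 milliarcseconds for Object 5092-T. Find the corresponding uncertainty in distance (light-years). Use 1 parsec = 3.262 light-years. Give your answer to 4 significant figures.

d = 1/p, so σ_d = σ_p / p².
σ_d = 0.000940 / (0.004391)² = 0.000940 / 0.000019281 = 48.753 pc = 48.753 × 3.262 ly = 159.03 ly.

159.0 ly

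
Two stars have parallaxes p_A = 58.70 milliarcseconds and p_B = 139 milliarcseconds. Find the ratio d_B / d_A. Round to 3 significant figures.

Since d = 1/p, d_B/d_A = p_A/p_B.
= 58.70 / 139 = 0.4223.

0.422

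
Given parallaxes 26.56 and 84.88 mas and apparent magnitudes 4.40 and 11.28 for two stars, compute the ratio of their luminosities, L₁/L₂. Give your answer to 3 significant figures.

d₁ = 1/p₁ = 1/0.02656″ = 37.651 pc; d₂ = 1/p₂ = 1/0.08488″ = 11.781 pc.
M₁ = m₁ − 5 log₁₀ d₁ + 5 = 4.40 − 7.8789 + 5 = 1.5211.
M₂ = 11.28 − 5.3559 + 5 = 10.9241.
L₁/L₂ = 10^(0.4(M₂ − M₁)) = 10^(0.4 × 9.4030) = 10^3.76120 = 5770.3.

L₁/L₂ = 5770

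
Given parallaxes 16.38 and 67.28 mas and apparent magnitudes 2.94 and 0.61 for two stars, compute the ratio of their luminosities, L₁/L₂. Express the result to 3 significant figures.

L₁/L₂ = 1.97

d₁ = 1/p₁ = 1/0.01638″ = 61.05 pc; d₂ = 1/p₂ = 1/0.06728″ = 14.863 pc.
M₁ = m₁ − 5 log₁₀ d₁ + 5 = 2.94 − 8.9284 + 5 = -0.9884.
M₂ = 0.61 − 5.8605 + 5 = -0.2505.
L₁/L₂ = 10^(0.4(M₂ − M₁)) = 10^(0.4 × 0.7379) = 10^0.29516 = 1.9731.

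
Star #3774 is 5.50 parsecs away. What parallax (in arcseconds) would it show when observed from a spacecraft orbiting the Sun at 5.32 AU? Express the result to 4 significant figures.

0.9673 arcsec

p (arcsec) = B (AU) / d (pc).
p = 5.32 / 5.50 = 0.96727 arcsec.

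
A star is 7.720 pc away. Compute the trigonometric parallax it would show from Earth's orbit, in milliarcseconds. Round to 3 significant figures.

p = 1/d = 1/7.72 = 0.12953 arcsec.
= 0.12953 × 1000 = 129.53 mas.

130 mas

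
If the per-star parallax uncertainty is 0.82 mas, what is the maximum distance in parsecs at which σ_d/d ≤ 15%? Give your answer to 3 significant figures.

σ_d/d = σ_p/p, so the condition is σ_p/p ≤ 0.15, i.e. p ≥ σ_p/0.15.
p_min = 0.82/0.15 = 5.4667 mas = 0.0054667 arcsec.
d_max = 1/p_min = 1/0.0054667 = 182.93 pc.

183 pc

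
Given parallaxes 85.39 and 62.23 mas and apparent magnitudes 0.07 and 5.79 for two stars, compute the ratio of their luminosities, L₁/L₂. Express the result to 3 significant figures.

L₁/L₂ = 103

d₁ = 1/p₁ = 1/0.08539″ = 11.711 pc; d₂ = 1/p₂ = 1/0.06223″ = 16.069 pc.
M₁ = m₁ − 5 log₁₀ d₁ + 5 = 0.07 − 5.3430 + 5 = -0.2730.
M₂ = 5.79 − 6.0299 + 5 = 4.7601.
L₁/L₂ = 10^(0.4(M₂ − M₁)) = 10^(0.4 × 5.0331) = 10^2.01324 = 103.1.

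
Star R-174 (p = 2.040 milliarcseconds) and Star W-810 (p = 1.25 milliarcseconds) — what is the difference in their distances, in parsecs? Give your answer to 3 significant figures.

d_A = 1/0.002040″ = 490.2 pc; d_B = 1/0.001250″ = 800 pc.
|d_B − d_A| = |800 − 490.2| = 309.8 pc.

310 pc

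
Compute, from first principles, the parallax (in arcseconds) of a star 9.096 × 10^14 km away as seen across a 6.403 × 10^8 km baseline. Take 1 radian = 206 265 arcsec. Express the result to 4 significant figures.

θ ≈ B/d = (6.403 × 10^8) / (9.096 × 10^14) = 7.0394 × 10^-7 rad.
In arcseconds: 7.0394 × 10^-7 × 206265 = 0.1452″.

0.1452 arcsec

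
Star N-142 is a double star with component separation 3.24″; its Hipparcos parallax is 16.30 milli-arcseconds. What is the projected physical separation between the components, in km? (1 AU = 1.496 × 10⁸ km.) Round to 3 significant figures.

d = 1/p = 1/0.01630″ = 61.35 pc.
At distance d (pc), an angle of θ arcsec spans θ·d AU: s = 3.24 × 61.35 = 198.77 AU.
= 198.77 × 1.496 × 10⁸ km = 2.9736 × 10^10 km.

2.97 × 10^10 km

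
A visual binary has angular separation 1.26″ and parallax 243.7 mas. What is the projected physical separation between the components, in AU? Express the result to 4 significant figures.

d = 1/p = 1/0.2437″ = 4.1034 pc.
At distance d (pc), an angle of θ arcsec spans θ·d AU: s = 1.26 × 4.1034 = 5.1703 AU.

5.170 AU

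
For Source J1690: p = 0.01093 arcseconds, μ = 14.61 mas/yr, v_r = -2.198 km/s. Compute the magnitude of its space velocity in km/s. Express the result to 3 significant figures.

6.71 km/s

d = 1/p = 1/0.01093″ = 91.491 pc.
μ = 14.61 mas/yr = 0.01461 ″/yr.
v_t = 4.740 μ d = 4.740 × 0.01461 × 91.491 = 6.3359 km/s.
v = √(v_r² + v_t²) = √((-2.198)² + 6.3359²) = √44.9748 = 6.7063 km/s.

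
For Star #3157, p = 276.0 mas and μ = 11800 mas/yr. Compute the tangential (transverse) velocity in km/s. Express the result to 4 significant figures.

202.7 km/s

d = 1/p = 1/0.2760″ = 3.6232 pc.
μ = 11800 mas/yr = 11.8 ″/yr.
v_t = 4.74 × μ × d = 4.74 × 11.8 × 3.6232 = 202.65 km/s.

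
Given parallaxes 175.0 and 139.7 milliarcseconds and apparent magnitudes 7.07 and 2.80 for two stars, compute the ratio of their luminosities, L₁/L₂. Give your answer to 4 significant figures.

L₁/L₂ = 0.01248

d₁ = 1/p₁ = 1/0.1750″ = 5.7143 pc; d₂ = 1/p₂ = 1/0.1397″ = 7.1582 pc.
M₁ = m₁ − 5 log₁₀ d₁ + 5 = 7.07 − 3.7848 + 5 = 8.2852.
M₂ = 2.80 − 4.2740 + 5 = 3.5260.
L₁/L₂ = 10^(0.4(M₂ − M₁)) = 10^(0.4 × (-4.7592)) = 10^(-1.90368) = 0.012483.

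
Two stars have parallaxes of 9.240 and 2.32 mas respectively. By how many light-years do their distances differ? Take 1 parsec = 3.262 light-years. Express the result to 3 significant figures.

d_A = 1/0.009240″ = 108.23 pc; d_B = 1/0.002320″ = 431.03 pc.
|d_B − d_A| = |431.03 − 108.23| = 322.8 pc = 322.8 × 3.262 ly = 1053 ly.

1050 ly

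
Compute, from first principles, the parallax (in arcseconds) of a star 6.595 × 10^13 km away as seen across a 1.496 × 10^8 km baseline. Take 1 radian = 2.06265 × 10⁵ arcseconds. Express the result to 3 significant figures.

θ ≈ B/d = (1.496 × 10^8) / (6.595 × 10^13) = 2.2684 × 10^-6 rad.
In arcseconds: 2.2684 × 10^-6 × 206265 = 0.46789″.

0.468 arcsec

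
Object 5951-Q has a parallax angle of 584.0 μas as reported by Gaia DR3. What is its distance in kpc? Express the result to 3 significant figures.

p = 584.0 μas = 0.0005840 arcsec.
d = 1/p = 1/0.0005840 = 1712.3 pc.
= 1.7123 kpc.

1.71 kpc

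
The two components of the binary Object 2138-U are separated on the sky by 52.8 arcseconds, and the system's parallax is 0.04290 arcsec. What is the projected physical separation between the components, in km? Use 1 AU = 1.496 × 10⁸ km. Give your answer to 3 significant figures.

d = 1/p = 1/0.04290″ = 23.31 pc.
At distance d (pc), an angle of θ arcsec spans θ·d AU: s = 52.8 × 23.31 = 1230.8 AU.
= 1230.8 × 1.496 × 10⁸ km = 1.8413 × 10^11 km.

1.84 × 10^11 km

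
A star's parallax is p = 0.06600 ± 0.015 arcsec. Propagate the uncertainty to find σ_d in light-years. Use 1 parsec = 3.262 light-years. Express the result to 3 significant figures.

11.2 ly

d = 1/p, so σ_d = σ_p / p².
σ_d = 0.0150 / (0.06600)² = 0.0150 / 0.004356 = 3.4435 pc = 3.4435 × 3.262 ly = 11.233 ly.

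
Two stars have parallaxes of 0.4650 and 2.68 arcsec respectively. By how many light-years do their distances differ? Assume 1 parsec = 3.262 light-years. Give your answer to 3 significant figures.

5.80 ly

d_A = 1/0.4650″ = 2.1505 pc; d_B = 1/2.680″ = 0.37313 pc.
|d_B − d_A| = |0.37313 − 2.1505| = 1.7774 pc = 1.7774 × 3.262 ly = 5.7979 ly.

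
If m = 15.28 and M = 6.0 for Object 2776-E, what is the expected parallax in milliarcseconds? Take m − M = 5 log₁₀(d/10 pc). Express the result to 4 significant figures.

1.393 mas

m − M = 15.28 − 6.0 = 9.28.
d = 10^((m−M)/5 + 1) = 10^2.856 = 717.79 pc.
p = 1/d = 1/717.79 = 0.0013932 arcsec = 1.3932 mas.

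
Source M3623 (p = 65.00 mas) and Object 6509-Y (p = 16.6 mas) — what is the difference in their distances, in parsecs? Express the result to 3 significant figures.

44.9 pc

d_A = 1/0.06500″ = 15.385 pc; d_B = 1/0.01660″ = 60.241 pc.
|d_B − d_A| = |60.241 − 15.385| = 44.856 pc.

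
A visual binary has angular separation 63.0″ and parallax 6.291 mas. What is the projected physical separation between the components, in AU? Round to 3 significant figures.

10000 AU

d = 1/p = 1/0.006291″ = 158.96 pc.
At distance d (pc), an angle of θ arcsec spans θ·d AU: s = 63.0 × 158.96 = 10014 AU.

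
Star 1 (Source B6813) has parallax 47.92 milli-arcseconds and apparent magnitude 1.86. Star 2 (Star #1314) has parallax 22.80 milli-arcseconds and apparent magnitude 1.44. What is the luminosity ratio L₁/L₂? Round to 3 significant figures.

d₁ = 1/p₁ = 1/0.04792″ = 20.868 pc; d₂ = 1/p₂ = 1/0.02280″ = 43.86 pc.
M₁ = m₁ − 5 log₁₀ d₁ + 5 = 1.86 − 6.5974 + 5 = 0.2626.
M₂ = 1.44 − 8.2103 + 5 = -1.7703.
L₁/L₂ = 10^(0.4(M₂ − M₁)) = 10^(0.4 × (-2.0329)) = 10^(-0.81316) = 0.15376.

L₁/L₂ = 0.154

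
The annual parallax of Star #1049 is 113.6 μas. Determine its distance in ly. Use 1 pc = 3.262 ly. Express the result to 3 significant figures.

p = 113.6 μas = 0.0001136 arcsec.
d = 1/p = 1/0.0001136 = 8802.8 pc.
In light-years: 8802.8 × 3.262 = 28715 ly.

28700 ly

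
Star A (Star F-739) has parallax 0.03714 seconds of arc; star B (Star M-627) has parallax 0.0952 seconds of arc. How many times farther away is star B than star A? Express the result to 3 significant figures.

Since d = 1/p, d_B/d_A = p_A/p_B.
= 0.03714 / 0.0952 = 0.39013.

0.390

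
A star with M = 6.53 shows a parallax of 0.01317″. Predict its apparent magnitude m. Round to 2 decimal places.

m = 10.93

d = 1/p = 1/0.01317″ = 75.93 pc.
m − M = 5 log₁₀ d − 5 = 5 log₁₀(75.93) − 5 = 9.4021 − 5 = 4.4021.
m = M + (m − M) = 6.53 + 4.4021 = 10.93.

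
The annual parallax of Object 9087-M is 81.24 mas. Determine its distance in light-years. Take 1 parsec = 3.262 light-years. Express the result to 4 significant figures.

40.15 light years

p = 81.24 mas = 0.08124 arcsec.
d = 1/p = 1/0.08124 = 12.309 pc.
In light-years: 12.309 × 3.262 = 40.152 ly.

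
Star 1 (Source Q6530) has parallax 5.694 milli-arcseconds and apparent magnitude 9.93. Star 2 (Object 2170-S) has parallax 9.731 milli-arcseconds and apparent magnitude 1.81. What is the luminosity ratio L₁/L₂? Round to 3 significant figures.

L₁/L₂ = 0.00165

d₁ = 1/p₁ = 1/0.005694″ = 175.62 pc; d₂ = 1/p₂ = 1/0.009731″ = 102.76 pc.
M₁ = m₁ − 5 log₁₀ d₁ + 5 = 9.93 − 11.2229 + 5 = 3.7071.
M₂ = 1.81 − 10.0591 + 5 = -3.2491.
L₁/L₂ = 10^(0.4(M₂ − M₁)) = 10^(0.4 × (-6.9562)) = 10^(-2.78248) = 0.0016501.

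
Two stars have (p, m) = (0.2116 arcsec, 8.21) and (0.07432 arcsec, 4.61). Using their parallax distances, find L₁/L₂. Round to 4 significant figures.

L₁/L₂ = 0.004479

d₁ = 1/p₁ = 1/0.2116″ = 4.7259 pc; d₂ = 1/p₂ = 1/0.07432″ = 13.455 pc.
M₁ = m₁ − 5 log₁₀ d₁ + 5 = 8.21 − 3.3724 + 5 = 9.8376.
M₂ = 4.61 − 5.6444 + 5 = 3.9656.
L₁/L₂ = 10^(0.4(M₂ − M₁)) = 10^(0.4 × (-5.8720)) = 10^(-2.34880) = 0.0044792.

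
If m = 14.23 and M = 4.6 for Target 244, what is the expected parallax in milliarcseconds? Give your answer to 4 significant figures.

1.186 mas

m − M = 14.23 − 4.6 = 9.63.
d = 10^((m−M)/5 + 1) = 10^2.926 = 843.33 pc.
p = 1/d = 1/843.33 = 0.0011858 arcsec = 1.1858 mas.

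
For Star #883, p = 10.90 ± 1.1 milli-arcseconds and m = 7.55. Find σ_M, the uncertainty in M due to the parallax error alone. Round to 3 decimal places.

σ_M = 0.219 mag

M = m − 5 log₁₀ d + 5 = m + 5 log₁₀ p + 5, so ∂M/∂p = 5/(p ln 10).
σ_M = (5/ln 10) · (σ_p/p) = 2.1715 × 1.1/10.90 = 2.1715 × 0.10092 = 0.21915.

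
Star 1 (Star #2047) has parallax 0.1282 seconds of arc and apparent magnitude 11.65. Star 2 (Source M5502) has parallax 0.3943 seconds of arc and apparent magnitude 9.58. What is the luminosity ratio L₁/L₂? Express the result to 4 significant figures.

d₁ = 1/p₁ = 1/0.1282″ = 7.8003 pc; d₂ = 1/p₂ = 1/0.3943″ = 2.5361 pc.
M₁ = m₁ − 5 log₁₀ d₁ + 5 = 11.65 − 4.4606 + 5 = 12.1894.
M₂ = 9.58 − 2.0208 + 5 = 12.5592.
L₁/L₂ = 10^(0.4(M₂ − M₁)) = 10^(0.4 × 0.3698) = 10^0.14792 = 1.4058.

L₁/L₂ = 1.406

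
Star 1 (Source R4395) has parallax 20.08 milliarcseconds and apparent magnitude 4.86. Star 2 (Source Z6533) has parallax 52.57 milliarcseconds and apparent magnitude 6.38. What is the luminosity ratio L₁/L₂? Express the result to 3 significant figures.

d₁ = 1/p₁ = 1/0.02008″ = 49.801 pc; d₂ = 1/p₂ = 1/0.05257″ = 19.022 pc.
M₁ = m₁ − 5 log₁₀ d₁ + 5 = 4.86 − 8.4862 + 5 = 1.3738.
M₂ = 6.38 − 6.3963 + 5 = 4.9837.
L₁/L₂ = 10^(0.4(M₂ − M₁)) = 10^(0.4 × 3.6099) = 10^1.44396 = 27.795.

L₁/L₂ = 27.8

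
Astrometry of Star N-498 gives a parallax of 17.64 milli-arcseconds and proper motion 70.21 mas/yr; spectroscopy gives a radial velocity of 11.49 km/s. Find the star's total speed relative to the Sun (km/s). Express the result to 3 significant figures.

d = 1/p = 1/0.01764″ = 56.689 pc.
μ = 70.21 mas/yr = 0.07021 ″/yr.
v_t = 4.740 μ d = 4.740 × 0.07021 × 56.689 = 18.866 km/s.
v = √(v_r² + v_t²) = √(11.49² + 18.866²) = √487.946 = 22.089 km/s.

22.1 km/s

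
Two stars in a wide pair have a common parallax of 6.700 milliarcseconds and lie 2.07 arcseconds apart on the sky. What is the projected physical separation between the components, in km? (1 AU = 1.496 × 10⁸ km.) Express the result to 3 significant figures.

d = 1/p = 1/0.006700″ = 149.25 pc.
At distance d (pc), an angle of θ arcsec spans θ·d AU: s = 2.07 × 149.25 = 308.95 AU.
= 308.95 × 1.496 × 10⁸ km = 4.6219 × 10^10 km.

4.62 × 10^10 km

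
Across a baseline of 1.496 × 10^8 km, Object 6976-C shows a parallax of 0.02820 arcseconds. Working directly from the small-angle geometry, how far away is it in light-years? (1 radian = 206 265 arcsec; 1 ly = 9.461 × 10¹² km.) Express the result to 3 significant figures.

θ = 0.02820″ = 0.02820/206265 = 1.3672 × 10^-7 rad.
d = B/θ = (1.496 × 10^8) / (1.3672 × 10^-7) = 1.0942 × 10^15 km = (1.0942 × 10^15) / (9.461 × 10^12) ly = 115.65 ly.

116 ly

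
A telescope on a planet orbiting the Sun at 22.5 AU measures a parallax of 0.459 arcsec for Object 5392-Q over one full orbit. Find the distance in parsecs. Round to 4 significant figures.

49.02 pc

With baseline B (in AU) and parallax p (in arcsec), d = B/p parsecs.
d = 22.5 / 0.459 = 49.02 pc.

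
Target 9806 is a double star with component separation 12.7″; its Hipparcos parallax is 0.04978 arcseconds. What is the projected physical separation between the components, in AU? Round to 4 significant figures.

255.1 AU

d = 1/p = 1/0.04978″ = 20.088 pc.
At distance d (pc), an angle of θ arcsec spans θ·d AU: s = 12.7 × 20.088 = 255.12 AU.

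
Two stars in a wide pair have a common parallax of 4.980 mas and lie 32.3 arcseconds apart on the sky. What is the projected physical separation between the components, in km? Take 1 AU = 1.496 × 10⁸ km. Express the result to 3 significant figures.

9.70 × 10^11 km

d = 1/p = 1/0.004980″ = 200.8 pc.
At distance d (pc), an angle of θ arcsec spans θ·d AU: s = 32.3 × 200.8 = 6485.8 AU.
= 6485.8 × 1.496 × 10⁸ km = 9.7028 × 10^11 km.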